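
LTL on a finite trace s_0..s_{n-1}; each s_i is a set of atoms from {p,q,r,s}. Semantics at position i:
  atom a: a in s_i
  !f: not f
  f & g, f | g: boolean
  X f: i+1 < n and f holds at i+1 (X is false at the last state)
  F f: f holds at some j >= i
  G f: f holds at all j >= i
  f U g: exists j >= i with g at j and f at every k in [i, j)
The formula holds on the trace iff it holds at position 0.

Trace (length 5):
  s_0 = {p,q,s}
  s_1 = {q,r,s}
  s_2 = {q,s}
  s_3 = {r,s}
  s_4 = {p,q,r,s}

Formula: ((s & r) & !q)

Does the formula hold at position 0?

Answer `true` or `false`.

s_0={p,q,s}: ((s & r) & !q)=False (s & r)=False s=True r=False !q=False q=True
s_1={q,r,s}: ((s & r) & !q)=False (s & r)=True s=True r=True !q=False q=True
s_2={q,s}: ((s & r) & !q)=False (s & r)=False s=True r=False !q=False q=True
s_3={r,s}: ((s & r) & !q)=True (s & r)=True s=True r=True !q=True q=False
s_4={p,q,r,s}: ((s & r) & !q)=False (s & r)=True s=True r=True !q=False q=True

Answer: false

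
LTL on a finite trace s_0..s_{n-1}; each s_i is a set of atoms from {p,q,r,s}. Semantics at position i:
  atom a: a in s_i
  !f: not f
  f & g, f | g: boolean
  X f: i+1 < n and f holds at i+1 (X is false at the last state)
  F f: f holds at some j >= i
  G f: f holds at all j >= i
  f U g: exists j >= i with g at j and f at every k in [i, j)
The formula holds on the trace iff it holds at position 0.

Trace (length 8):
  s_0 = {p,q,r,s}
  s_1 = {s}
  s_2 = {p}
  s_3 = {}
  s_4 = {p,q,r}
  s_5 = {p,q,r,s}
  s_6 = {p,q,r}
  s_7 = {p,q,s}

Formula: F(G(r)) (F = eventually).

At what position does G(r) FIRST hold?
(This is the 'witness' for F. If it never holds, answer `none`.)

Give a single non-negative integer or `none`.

Answer: none

Derivation:
s_0={p,q,r,s}: G(r)=False r=True
s_1={s}: G(r)=False r=False
s_2={p}: G(r)=False r=False
s_3={}: G(r)=False r=False
s_4={p,q,r}: G(r)=False r=True
s_5={p,q,r,s}: G(r)=False r=True
s_6={p,q,r}: G(r)=False r=True
s_7={p,q,s}: G(r)=False r=False
F(G(r)) does not hold (no witness exists).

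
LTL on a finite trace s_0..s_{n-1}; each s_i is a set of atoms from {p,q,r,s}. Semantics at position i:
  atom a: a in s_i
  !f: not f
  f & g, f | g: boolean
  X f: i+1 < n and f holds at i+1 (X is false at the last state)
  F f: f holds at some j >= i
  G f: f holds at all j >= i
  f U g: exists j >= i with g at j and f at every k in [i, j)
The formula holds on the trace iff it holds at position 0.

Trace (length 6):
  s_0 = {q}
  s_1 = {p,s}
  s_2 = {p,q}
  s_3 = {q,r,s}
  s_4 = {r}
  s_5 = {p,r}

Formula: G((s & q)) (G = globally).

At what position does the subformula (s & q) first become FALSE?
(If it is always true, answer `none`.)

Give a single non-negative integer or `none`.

s_0={q}: (s & q)=False s=False q=True
s_1={p,s}: (s & q)=False s=True q=False
s_2={p,q}: (s & q)=False s=False q=True
s_3={q,r,s}: (s & q)=True s=True q=True
s_4={r}: (s & q)=False s=False q=False
s_5={p,r}: (s & q)=False s=False q=False
G((s & q)) holds globally = False
First violation at position 0.

Answer: 0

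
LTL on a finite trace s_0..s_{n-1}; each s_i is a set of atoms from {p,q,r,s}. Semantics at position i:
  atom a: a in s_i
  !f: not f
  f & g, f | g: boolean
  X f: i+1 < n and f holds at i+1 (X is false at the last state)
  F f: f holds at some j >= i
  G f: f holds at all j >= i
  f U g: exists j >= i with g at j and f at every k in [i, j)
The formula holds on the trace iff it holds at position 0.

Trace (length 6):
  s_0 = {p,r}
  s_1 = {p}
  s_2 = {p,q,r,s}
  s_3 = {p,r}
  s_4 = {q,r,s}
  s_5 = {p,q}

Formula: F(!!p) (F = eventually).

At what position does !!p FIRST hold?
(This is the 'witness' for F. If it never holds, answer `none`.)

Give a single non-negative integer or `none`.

Answer: 0

Derivation:
s_0={p,r}: !!p=True !p=False p=True
s_1={p}: !!p=True !p=False p=True
s_2={p,q,r,s}: !!p=True !p=False p=True
s_3={p,r}: !!p=True !p=False p=True
s_4={q,r,s}: !!p=False !p=True p=False
s_5={p,q}: !!p=True !p=False p=True
F(!!p) holds; first witness at position 0.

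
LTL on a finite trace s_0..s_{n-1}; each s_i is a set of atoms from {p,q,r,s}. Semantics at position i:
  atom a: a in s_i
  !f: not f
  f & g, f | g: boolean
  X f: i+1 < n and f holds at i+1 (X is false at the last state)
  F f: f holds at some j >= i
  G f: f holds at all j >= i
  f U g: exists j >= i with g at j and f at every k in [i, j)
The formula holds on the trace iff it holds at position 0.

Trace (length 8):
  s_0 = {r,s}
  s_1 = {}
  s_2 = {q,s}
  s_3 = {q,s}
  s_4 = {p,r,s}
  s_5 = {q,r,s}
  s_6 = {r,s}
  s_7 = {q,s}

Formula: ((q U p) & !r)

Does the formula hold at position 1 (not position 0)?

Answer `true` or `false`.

Answer: false

Derivation:
s_0={r,s}: ((q U p) & !r)=False (q U p)=False q=False p=False !r=False r=True
s_1={}: ((q U p) & !r)=False (q U p)=False q=False p=False !r=True r=False
s_2={q,s}: ((q U p) & !r)=True (q U p)=True q=True p=False !r=True r=False
s_3={q,s}: ((q U p) & !r)=True (q U p)=True q=True p=False !r=True r=False
s_4={p,r,s}: ((q U p) & !r)=False (q U p)=True q=False p=True !r=False r=True
s_5={q,r,s}: ((q U p) & !r)=False (q U p)=False q=True p=False !r=False r=True
s_6={r,s}: ((q U p) & !r)=False (q U p)=False q=False p=False !r=False r=True
s_7={q,s}: ((q U p) & !r)=False (q U p)=False q=True p=False !r=True r=False
Evaluating at position 1: result = False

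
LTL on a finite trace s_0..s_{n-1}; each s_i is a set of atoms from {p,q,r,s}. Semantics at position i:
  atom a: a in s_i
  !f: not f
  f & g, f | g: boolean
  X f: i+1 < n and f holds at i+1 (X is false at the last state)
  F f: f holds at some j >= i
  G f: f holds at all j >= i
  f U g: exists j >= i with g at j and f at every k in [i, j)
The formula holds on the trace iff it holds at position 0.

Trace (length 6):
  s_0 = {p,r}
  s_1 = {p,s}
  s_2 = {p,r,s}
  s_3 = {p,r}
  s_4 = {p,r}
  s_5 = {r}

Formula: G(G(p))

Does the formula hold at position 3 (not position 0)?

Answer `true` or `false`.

s_0={p,r}: G(G(p))=False G(p)=False p=True
s_1={p,s}: G(G(p))=False G(p)=False p=True
s_2={p,r,s}: G(G(p))=False G(p)=False p=True
s_3={p,r}: G(G(p))=False G(p)=False p=True
s_4={p,r}: G(G(p))=False G(p)=False p=True
s_5={r}: G(G(p))=False G(p)=False p=False
Evaluating at position 3: result = False

Answer: false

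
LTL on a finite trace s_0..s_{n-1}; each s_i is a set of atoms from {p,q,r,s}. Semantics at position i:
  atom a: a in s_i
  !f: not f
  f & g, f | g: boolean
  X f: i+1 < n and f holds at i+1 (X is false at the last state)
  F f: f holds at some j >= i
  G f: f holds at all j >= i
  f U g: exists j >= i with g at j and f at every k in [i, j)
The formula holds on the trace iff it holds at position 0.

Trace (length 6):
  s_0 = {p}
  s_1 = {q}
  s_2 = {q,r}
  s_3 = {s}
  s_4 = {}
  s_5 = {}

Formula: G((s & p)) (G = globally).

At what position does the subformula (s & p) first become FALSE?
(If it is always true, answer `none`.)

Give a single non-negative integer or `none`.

Answer: 0

Derivation:
s_0={p}: (s & p)=False s=False p=True
s_1={q}: (s & p)=False s=False p=False
s_2={q,r}: (s & p)=False s=False p=False
s_3={s}: (s & p)=False s=True p=False
s_4={}: (s & p)=False s=False p=False
s_5={}: (s & p)=False s=False p=False
G((s & p)) holds globally = False
First violation at position 0.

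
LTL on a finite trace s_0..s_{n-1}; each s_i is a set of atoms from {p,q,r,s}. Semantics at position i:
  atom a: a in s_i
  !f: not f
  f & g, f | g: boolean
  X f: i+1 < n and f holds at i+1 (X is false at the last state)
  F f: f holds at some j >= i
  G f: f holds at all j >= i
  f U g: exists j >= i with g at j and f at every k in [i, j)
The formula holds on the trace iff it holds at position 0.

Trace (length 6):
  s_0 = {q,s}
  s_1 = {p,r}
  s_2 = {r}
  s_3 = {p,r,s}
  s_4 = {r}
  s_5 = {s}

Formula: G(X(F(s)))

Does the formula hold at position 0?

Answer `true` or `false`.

s_0={q,s}: G(X(F(s)))=False X(F(s))=True F(s)=True s=True
s_1={p,r}: G(X(F(s)))=False X(F(s))=True F(s)=True s=False
s_2={r}: G(X(F(s)))=False X(F(s))=True F(s)=True s=False
s_3={p,r,s}: G(X(F(s)))=False X(F(s))=True F(s)=True s=True
s_4={r}: G(X(F(s)))=False X(F(s))=True F(s)=True s=False
s_5={s}: G(X(F(s)))=False X(F(s))=False F(s)=True s=True

Answer: false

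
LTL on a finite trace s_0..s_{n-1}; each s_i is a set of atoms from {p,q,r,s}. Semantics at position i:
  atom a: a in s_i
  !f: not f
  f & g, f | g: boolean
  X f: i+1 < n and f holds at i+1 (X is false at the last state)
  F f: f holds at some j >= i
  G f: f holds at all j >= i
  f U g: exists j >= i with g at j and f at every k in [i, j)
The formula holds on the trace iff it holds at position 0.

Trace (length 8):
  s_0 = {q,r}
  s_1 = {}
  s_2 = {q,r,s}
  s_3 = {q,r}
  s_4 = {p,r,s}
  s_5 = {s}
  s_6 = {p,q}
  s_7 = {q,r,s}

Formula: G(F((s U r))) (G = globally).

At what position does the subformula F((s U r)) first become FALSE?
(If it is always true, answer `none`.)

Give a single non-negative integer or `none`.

Answer: none

Derivation:
s_0={q,r}: F((s U r))=True (s U r)=True s=False r=True
s_1={}: F((s U r))=True (s U r)=False s=False r=False
s_2={q,r,s}: F((s U r))=True (s U r)=True s=True r=True
s_3={q,r}: F((s U r))=True (s U r)=True s=False r=True
s_4={p,r,s}: F((s U r))=True (s U r)=True s=True r=True
s_5={s}: F((s U r))=True (s U r)=False s=True r=False
s_6={p,q}: F((s U r))=True (s U r)=False s=False r=False
s_7={q,r,s}: F((s U r))=True (s U r)=True s=True r=True
G(F((s U r))) holds globally = True
No violation — formula holds at every position.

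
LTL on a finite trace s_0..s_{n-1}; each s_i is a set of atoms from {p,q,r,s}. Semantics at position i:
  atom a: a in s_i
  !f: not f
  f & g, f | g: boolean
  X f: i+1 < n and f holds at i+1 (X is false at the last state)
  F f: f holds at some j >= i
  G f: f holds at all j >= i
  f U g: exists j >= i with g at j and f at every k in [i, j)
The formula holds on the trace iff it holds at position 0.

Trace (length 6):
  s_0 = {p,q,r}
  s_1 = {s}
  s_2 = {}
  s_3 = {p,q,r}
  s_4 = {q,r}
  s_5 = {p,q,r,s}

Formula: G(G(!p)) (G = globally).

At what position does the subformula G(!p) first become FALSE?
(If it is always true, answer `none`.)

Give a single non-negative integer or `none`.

s_0={p,q,r}: G(!p)=False !p=False p=True
s_1={s}: G(!p)=False !p=True p=False
s_2={}: G(!p)=False !p=True p=False
s_3={p,q,r}: G(!p)=False !p=False p=True
s_4={q,r}: G(!p)=False !p=True p=False
s_5={p,q,r,s}: G(!p)=False !p=False p=True
G(G(!p)) holds globally = False
First violation at position 0.

Answer: 0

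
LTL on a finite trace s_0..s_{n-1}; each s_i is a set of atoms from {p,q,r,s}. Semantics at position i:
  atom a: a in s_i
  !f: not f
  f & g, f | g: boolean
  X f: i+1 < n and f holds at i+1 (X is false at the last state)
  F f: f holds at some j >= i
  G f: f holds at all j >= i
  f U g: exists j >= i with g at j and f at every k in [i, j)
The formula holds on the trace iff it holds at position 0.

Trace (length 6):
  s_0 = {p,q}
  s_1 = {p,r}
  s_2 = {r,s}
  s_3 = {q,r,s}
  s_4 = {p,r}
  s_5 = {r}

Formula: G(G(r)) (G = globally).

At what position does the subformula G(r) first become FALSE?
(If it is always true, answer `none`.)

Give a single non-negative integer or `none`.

s_0={p,q}: G(r)=False r=False
s_1={p,r}: G(r)=True r=True
s_2={r,s}: G(r)=True r=True
s_3={q,r,s}: G(r)=True r=True
s_4={p,r}: G(r)=True r=True
s_5={r}: G(r)=True r=True
G(G(r)) holds globally = False
First violation at position 0.

Answer: 0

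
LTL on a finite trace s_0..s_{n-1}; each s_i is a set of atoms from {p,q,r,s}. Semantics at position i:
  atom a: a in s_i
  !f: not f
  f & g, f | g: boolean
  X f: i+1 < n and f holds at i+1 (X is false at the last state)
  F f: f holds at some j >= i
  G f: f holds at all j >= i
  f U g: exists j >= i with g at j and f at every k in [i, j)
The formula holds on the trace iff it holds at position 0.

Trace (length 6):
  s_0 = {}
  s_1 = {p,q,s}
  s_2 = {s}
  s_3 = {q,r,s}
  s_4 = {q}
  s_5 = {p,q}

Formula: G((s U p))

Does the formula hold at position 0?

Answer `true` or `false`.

s_0={}: G((s U p))=False (s U p)=False s=False p=False
s_1={p,q,s}: G((s U p))=False (s U p)=True s=True p=True
s_2={s}: G((s U p))=False (s U p)=False s=True p=False
s_3={q,r,s}: G((s U p))=False (s U p)=False s=True p=False
s_4={q}: G((s U p))=False (s U p)=False s=False p=False
s_5={p,q}: G((s U p))=True (s U p)=True s=False p=True

Answer: false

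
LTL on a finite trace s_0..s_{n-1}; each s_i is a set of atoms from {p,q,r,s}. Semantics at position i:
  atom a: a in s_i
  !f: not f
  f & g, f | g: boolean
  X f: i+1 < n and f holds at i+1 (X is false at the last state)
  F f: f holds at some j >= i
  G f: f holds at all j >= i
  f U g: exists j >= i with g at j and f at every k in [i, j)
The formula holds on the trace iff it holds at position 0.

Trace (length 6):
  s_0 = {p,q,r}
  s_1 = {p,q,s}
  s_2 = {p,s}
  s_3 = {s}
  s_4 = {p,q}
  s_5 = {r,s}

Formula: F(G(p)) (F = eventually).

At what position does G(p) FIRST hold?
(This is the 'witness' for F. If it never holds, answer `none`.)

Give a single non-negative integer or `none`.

Answer: none

Derivation:
s_0={p,q,r}: G(p)=False p=True
s_1={p,q,s}: G(p)=False p=True
s_2={p,s}: G(p)=False p=True
s_3={s}: G(p)=False p=False
s_4={p,q}: G(p)=False p=True
s_5={r,s}: G(p)=False p=False
F(G(p)) does not hold (no witness exists).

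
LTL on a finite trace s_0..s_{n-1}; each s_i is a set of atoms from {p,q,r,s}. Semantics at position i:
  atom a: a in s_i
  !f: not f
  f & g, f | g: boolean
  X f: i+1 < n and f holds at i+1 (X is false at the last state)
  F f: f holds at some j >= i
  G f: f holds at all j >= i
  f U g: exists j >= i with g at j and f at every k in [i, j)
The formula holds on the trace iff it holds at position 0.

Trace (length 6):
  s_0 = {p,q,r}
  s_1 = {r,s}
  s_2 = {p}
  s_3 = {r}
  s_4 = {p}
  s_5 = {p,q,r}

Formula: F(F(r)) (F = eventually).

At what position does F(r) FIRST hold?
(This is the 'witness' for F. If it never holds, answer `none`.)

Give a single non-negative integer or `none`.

Answer: 0

Derivation:
s_0={p,q,r}: F(r)=True r=True
s_1={r,s}: F(r)=True r=True
s_2={p}: F(r)=True r=False
s_3={r}: F(r)=True r=True
s_4={p}: F(r)=True r=False
s_5={p,q,r}: F(r)=True r=True
F(F(r)) holds; first witness at position 0.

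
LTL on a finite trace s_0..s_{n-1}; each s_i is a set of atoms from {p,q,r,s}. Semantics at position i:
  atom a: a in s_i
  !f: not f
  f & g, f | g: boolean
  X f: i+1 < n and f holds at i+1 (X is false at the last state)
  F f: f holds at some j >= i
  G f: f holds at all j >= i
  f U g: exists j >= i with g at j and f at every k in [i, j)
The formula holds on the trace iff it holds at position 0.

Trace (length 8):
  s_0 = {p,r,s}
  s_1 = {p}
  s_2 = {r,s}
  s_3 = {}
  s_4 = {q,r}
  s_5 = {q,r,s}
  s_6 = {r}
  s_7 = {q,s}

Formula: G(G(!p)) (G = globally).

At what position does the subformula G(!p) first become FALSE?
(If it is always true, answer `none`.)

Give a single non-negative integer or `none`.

Answer: 0

Derivation:
s_0={p,r,s}: G(!p)=False !p=False p=True
s_1={p}: G(!p)=False !p=False p=True
s_2={r,s}: G(!p)=True !p=True p=False
s_3={}: G(!p)=True !p=True p=False
s_4={q,r}: G(!p)=True !p=True p=False
s_5={q,r,s}: G(!p)=True !p=True p=False
s_6={r}: G(!p)=True !p=True p=False
s_7={q,s}: G(!p)=True !p=True p=False
G(G(!p)) holds globally = False
First violation at position 0.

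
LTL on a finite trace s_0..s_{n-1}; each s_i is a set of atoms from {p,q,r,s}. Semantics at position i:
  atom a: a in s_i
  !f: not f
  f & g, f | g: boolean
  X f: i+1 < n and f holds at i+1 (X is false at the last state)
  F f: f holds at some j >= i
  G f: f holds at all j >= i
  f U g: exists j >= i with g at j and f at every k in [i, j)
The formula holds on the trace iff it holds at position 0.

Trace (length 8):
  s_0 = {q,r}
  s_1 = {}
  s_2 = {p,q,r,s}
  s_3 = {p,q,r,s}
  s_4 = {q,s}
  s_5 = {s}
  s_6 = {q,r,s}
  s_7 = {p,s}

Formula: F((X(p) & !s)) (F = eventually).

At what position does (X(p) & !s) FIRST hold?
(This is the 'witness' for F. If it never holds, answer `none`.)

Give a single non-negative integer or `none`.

s_0={q,r}: (X(p) & !s)=False X(p)=False p=False !s=True s=False
s_1={}: (X(p) & !s)=True X(p)=True p=False !s=True s=False
s_2={p,q,r,s}: (X(p) & !s)=False X(p)=True p=True !s=False s=True
s_3={p,q,r,s}: (X(p) & !s)=False X(p)=False p=True !s=False s=True
s_4={q,s}: (X(p) & !s)=False X(p)=False p=False !s=False s=True
s_5={s}: (X(p) & !s)=False X(p)=False p=False !s=False s=True
s_6={q,r,s}: (X(p) & !s)=False X(p)=True p=False !s=False s=True
s_7={p,s}: (X(p) & !s)=False X(p)=False p=True !s=False s=True
F((X(p) & !s)) holds; first witness at position 1.

Answer: 1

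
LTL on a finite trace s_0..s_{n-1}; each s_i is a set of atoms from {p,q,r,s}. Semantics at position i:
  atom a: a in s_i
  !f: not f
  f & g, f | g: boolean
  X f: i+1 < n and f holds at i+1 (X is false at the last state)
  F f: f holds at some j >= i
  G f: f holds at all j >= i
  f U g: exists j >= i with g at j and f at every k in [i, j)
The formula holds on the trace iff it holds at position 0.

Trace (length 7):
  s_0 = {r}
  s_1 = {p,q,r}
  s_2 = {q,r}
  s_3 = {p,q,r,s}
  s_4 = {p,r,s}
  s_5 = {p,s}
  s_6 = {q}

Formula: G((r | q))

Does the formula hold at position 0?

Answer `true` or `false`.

s_0={r}: G((r | q))=False (r | q)=True r=True q=False
s_1={p,q,r}: G((r | q))=False (r | q)=True r=True q=True
s_2={q,r}: G((r | q))=False (r | q)=True r=True q=True
s_3={p,q,r,s}: G((r | q))=False (r | q)=True r=True q=True
s_4={p,r,s}: G((r | q))=False (r | q)=True r=True q=False
s_5={p,s}: G((r | q))=False (r | q)=False r=False q=False
s_6={q}: G((r | q))=True (r | q)=True r=False q=True

Answer: false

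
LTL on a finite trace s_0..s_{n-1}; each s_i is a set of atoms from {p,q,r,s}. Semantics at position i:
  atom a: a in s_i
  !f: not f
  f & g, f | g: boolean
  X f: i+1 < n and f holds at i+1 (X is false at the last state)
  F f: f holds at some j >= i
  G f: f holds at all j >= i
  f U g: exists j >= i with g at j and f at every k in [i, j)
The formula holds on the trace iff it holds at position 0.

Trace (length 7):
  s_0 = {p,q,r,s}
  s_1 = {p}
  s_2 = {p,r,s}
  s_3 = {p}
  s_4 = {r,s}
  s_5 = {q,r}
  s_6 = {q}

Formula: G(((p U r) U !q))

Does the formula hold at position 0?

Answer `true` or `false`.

Answer: false

Derivation:
s_0={p,q,r,s}: G(((p U r) U !q))=False ((p U r) U !q)=True (p U r)=True p=True r=True !q=False q=True
s_1={p}: G(((p U r) U !q))=False ((p U r) U !q)=True (p U r)=True p=True r=False !q=True q=False
s_2={p,r,s}: G(((p U r) U !q))=False ((p U r) U !q)=True (p U r)=True p=True r=True !q=True q=False
s_3={p}: G(((p U r) U !q))=False ((p U r) U !q)=True (p U r)=True p=True r=False !q=True q=False
s_4={r,s}: G(((p U r) U !q))=False ((p U r) U !q)=True (p U r)=True p=False r=True !q=True q=False
s_5={q,r}: G(((p U r) U !q))=False ((p U r) U !q)=False (p U r)=True p=False r=True !q=False q=True
s_6={q}: G(((p U r) U !q))=False ((p U r) U !q)=False (p U r)=False p=False r=False !q=False q=True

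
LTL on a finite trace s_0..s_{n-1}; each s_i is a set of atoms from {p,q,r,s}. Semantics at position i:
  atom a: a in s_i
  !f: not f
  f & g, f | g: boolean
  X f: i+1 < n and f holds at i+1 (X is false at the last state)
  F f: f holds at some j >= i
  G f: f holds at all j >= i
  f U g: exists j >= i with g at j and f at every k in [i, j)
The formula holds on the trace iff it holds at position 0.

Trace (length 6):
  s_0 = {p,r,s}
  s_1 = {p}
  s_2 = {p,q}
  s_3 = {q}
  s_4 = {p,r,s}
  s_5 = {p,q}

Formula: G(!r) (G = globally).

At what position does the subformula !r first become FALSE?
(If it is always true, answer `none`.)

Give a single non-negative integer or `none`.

s_0={p,r,s}: !r=False r=True
s_1={p}: !r=True r=False
s_2={p,q}: !r=True r=False
s_3={q}: !r=True r=False
s_4={p,r,s}: !r=False r=True
s_5={p,q}: !r=True r=False
G(!r) holds globally = False
First violation at position 0.

Answer: 0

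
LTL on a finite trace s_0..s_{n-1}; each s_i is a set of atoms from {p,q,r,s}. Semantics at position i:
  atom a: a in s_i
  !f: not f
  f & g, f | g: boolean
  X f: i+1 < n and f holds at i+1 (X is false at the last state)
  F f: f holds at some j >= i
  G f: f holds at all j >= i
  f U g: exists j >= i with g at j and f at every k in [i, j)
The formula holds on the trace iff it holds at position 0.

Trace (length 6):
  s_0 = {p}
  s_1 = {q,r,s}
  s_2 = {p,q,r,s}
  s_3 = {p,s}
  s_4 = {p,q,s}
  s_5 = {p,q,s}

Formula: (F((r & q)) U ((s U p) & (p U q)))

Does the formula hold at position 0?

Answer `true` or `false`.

Answer: true

Derivation:
s_0={p}: (F((r & q)) U ((s U p) & (p U q)))=True F((r & q))=True (r & q)=False r=False q=False ((s U p) & (p U q))=True (s U p)=True s=False p=True (p U q)=True
s_1={q,r,s}: (F((r & q)) U ((s U p) & (p U q)))=True F((r & q))=True (r & q)=True r=True q=True ((s U p) & (p U q))=True (s U p)=True s=True p=False (p U q)=True
s_2={p,q,r,s}: (F((r & q)) U ((s U p) & (p U q)))=True F((r & q))=True (r & q)=True r=True q=True ((s U p) & (p U q))=True (s U p)=True s=True p=True (p U q)=True
s_3={p,s}: (F((r & q)) U ((s U p) & (p U q)))=True F((r & q))=False (r & q)=False r=False q=False ((s U p) & (p U q))=True (s U p)=True s=True p=True (p U q)=True
s_4={p,q,s}: (F((r & q)) U ((s U p) & (p U q)))=True F((r & q))=False (r & q)=False r=False q=True ((s U p) & (p U q))=True (s U p)=True s=True p=True (p U q)=True
s_5={p,q,s}: (F((r & q)) U ((s U p) & (p U q)))=True F((r & q))=False (r & q)=False r=False q=True ((s U p) & (p U q))=True (s U p)=True s=True p=True (p U q)=True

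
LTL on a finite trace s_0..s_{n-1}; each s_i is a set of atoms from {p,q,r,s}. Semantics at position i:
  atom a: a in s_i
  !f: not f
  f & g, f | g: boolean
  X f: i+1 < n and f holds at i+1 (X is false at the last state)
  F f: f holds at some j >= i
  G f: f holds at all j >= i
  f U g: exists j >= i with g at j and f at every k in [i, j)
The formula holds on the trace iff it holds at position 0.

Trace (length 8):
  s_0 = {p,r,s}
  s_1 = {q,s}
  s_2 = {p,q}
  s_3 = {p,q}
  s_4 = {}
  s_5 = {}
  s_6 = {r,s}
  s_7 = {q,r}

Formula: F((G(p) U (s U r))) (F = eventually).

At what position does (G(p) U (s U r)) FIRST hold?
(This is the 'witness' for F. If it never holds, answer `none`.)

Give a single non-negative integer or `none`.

s_0={p,r,s}: (G(p) U (s U r))=True G(p)=False p=True (s U r)=True s=True r=True
s_1={q,s}: (G(p) U (s U r))=False G(p)=False p=False (s U r)=False s=True r=False
s_2={p,q}: (G(p) U (s U r))=False G(p)=False p=True (s U r)=False s=False r=False
s_3={p,q}: (G(p) U (s U r))=False G(p)=False p=True (s U r)=False s=False r=False
s_4={}: (G(p) U (s U r))=False G(p)=False p=False (s U r)=False s=False r=False
s_5={}: (G(p) U (s U r))=False G(p)=False p=False (s U r)=False s=False r=False
s_6={r,s}: (G(p) U (s U r))=True G(p)=False p=False (s U r)=True s=True r=True
s_7={q,r}: (G(p) U (s U r))=True G(p)=False p=False (s U r)=True s=False r=True
F((G(p) U (s U r))) holds; first witness at position 0.

Answer: 0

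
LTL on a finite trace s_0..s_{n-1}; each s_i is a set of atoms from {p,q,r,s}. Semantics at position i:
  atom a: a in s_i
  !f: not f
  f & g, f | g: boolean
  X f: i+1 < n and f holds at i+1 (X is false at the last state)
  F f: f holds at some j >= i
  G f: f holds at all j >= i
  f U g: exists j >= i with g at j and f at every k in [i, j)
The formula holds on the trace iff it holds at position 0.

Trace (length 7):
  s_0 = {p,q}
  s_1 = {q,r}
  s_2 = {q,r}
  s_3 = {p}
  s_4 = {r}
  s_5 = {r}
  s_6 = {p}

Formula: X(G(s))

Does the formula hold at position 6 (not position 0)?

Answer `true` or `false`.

Answer: false

Derivation:
s_0={p,q}: X(G(s))=False G(s)=False s=False
s_1={q,r}: X(G(s))=False G(s)=False s=False
s_2={q,r}: X(G(s))=False G(s)=False s=False
s_3={p}: X(G(s))=False G(s)=False s=False
s_4={r}: X(G(s))=False G(s)=False s=False
s_5={r}: X(G(s))=False G(s)=False s=False
s_6={p}: X(G(s))=False G(s)=False s=False
Evaluating at position 6: result = False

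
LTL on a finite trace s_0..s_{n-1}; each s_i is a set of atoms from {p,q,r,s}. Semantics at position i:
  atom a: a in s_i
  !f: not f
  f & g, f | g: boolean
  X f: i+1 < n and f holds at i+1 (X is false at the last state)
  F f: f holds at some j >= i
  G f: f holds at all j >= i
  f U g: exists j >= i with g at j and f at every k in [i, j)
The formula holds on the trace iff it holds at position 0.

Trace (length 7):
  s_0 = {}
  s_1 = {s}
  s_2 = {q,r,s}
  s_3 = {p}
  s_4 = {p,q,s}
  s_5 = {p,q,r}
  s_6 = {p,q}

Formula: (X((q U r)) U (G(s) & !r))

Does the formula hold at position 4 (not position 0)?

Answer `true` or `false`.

s_0={}: (X((q U r)) U (G(s) & !r))=False X((q U r))=False (q U r)=False q=False r=False (G(s) & !r)=False G(s)=False s=False !r=True
s_1={s}: (X((q U r)) U (G(s) & !r))=False X((q U r))=True (q U r)=False q=False r=False (G(s) & !r)=False G(s)=False s=True !r=True
s_2={q,r,s}: (X((q U r)) U (G(s) & !r))=False X((q U r))=False (q U r)=True q=True r=True (G(s) & !r)=False G(s)=False s=True !r=False
s_3={p}: (X((q U r)) U (G(s) & !r))=False X((q U r))=True (q U r)=False q=False r=False (G(s) & !r)=False G(s)=False s=False !r=True
s_4={p,q,s}: (X((q U r)) U (G(s) & !r))=False X((q U r))=True (q U r)=True q=True r=False (G(s) & !r)=False G(s)=False s=True !r=True
s_5={p,q,r}: (X((q U r)) U (G(s) & !r))=False X((q U r))=False (q U r)=True q=True r=True (G(s) & !r)=False G(s)=False s=False !r=False
s_6={p,q}: (X((q U r)) U (G(s) & !r))=False X((q U r))=False (q U r)=False q=True r=False (G(s) & !r)=False G(s)=False s=False !r=True
Evaluating at position 4: result = False

Answer: false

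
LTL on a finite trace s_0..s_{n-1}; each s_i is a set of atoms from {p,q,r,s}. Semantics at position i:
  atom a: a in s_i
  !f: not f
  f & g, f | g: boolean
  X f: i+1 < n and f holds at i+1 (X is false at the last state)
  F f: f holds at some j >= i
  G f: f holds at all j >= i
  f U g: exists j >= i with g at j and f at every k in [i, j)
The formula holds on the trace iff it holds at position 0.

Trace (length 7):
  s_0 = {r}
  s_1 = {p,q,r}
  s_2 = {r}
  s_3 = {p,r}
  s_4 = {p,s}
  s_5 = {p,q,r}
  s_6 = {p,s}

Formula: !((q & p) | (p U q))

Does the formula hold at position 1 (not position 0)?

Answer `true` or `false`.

s_0={r}: !((q & p) | (p U q))=True ((q & p) | (p U q))=False (q & p)=False q=False p=False (p U q)=False
s_1={p,q,r}: !((q & p) | (p U q))=False ((q & p) | (p U q))=True (q & p)=True q=True p=True (p U q)=True
s_2={r}: !((q & p) | (p U q))=True ((q & p) | (p U q))=False (q & p)=False q=False p=False (p U q)=False
s_3={p,r}: !((q & p) | (p U q))=False ((q & p) | (p U q))=True (q & p)=False q=False p=True (p U q)=True
s_4={p,s}: !((q & p) | (p U q))=False ((q & p) | (p U q))=True (q & p)=False q=False p=True (p U q)=True
s_5={p,q,r}: !((q & p) | (p U q))=False ((q & p) | (p U q))=True (q & p)=True q=True p=True (p U q)=True
s_6={p,s}: !((q & p) | (p U q))=True ((q & p) | (p U q))=False (q & p)=False q=False p=True (p U q)=False
Evaluating at position 1: result = False

Answer: false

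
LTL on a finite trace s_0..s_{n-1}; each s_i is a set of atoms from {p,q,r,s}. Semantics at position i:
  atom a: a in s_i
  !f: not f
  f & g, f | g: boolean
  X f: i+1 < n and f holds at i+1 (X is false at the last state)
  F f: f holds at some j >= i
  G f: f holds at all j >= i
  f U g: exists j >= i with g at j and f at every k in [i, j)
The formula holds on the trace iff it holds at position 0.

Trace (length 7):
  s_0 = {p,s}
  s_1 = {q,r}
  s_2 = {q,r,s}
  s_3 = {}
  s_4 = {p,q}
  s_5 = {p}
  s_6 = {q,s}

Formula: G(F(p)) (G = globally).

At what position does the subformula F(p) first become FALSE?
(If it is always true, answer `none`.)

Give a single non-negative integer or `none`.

Answer: 6

Derivation:
s_0={p,s}: F(p)=True p=True
s_1={q,r}: F(p)=True p=False
s_2={q,r,s}: F(p)=True p=False
s_3={}: F(p)=True p=False
s_4={p,q}: F(p)=True p=True
s_5={p}: F(p)=True p=True
s_6={q,s}: F(p)=False p=False
G(F(p)) holds globally = False
First violation at position 6.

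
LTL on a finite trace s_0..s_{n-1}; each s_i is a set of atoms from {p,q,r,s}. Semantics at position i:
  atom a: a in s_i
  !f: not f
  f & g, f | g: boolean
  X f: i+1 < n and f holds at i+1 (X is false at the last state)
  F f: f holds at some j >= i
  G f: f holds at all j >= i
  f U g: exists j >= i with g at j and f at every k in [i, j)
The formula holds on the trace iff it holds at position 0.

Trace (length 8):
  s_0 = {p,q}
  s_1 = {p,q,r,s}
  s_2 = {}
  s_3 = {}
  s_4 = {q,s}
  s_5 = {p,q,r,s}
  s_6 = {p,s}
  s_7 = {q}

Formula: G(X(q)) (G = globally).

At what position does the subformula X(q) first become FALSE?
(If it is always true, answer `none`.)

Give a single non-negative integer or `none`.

s_0={p,q}: X(q)=True q=True
s_1={p,q,r,s}: X(q)=False q=True
s_2={}: X(q)=False q=False
s_3={}: X(q)=True q=False
s_4={q,s}: X(q)=True q=True
s_5={p,q,r,s}: X(q)=False q=True
s_6={p,s}: X(q)=True q=False
s_7={q}: X(q)=False q=True
G(X(q)) holds globally = False
First violation at position 1.

Answer: 1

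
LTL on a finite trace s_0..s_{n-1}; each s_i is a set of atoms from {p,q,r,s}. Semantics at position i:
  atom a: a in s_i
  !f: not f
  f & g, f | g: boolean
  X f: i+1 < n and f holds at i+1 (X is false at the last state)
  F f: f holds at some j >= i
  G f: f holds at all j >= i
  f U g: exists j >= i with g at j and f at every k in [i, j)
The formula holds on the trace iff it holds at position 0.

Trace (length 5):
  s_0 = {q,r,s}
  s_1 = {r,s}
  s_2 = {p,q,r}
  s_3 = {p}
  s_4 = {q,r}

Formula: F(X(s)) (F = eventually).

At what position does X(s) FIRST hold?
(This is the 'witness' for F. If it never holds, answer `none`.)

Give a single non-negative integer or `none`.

s_0={q,r,s}: X(s)=True s=True
s_1={r,s}: X(s)=False s=True
s_2={p,q,r}: X(s)=False s=False
s_3={p}: X(s)=False s=False
s_4={q,r}: X(s)=False s=False
F(X(s)) holds; first witness at position 0.

Answer: 0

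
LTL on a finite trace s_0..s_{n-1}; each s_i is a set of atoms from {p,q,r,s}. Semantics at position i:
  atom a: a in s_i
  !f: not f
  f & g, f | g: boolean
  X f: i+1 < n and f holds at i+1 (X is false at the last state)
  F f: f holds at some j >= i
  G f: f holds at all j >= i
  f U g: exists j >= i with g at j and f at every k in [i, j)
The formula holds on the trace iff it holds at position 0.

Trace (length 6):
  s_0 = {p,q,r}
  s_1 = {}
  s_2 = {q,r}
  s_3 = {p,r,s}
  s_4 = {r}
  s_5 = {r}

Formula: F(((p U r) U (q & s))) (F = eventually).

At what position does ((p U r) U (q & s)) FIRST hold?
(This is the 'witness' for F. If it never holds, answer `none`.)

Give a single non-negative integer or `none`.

s_0={p,q,r}: ((p U r) U (q & s))=False (p U r)=True p=True r=True (q & s)=False q=True s=False
s_1={}: ((p U r) U (q & s))=False (p U r)=False p=False r=False (q & s)=False q=False s=False
s_2={q,r}: ((p U r) U (q & s))=False (p U r)=True p=False r=True (q & s)=False q=True s=False
s_3={p,r,s}: ((p U r) U (q & s))=False (p U r)=True p=True r=True (q & s)=False q=False s=True
s_4={r}: ((p U r) U (q & s))=False (p U r)=True p=False r=True (q & s)=False q=False s=False
s_5={r}: ((p U r) U (q & s))=False (p U r)=True p=False r=True (q & s)=False q=False s=False
F(((p U r) U (q & s))) does not hold (no witness exists).

Answer: none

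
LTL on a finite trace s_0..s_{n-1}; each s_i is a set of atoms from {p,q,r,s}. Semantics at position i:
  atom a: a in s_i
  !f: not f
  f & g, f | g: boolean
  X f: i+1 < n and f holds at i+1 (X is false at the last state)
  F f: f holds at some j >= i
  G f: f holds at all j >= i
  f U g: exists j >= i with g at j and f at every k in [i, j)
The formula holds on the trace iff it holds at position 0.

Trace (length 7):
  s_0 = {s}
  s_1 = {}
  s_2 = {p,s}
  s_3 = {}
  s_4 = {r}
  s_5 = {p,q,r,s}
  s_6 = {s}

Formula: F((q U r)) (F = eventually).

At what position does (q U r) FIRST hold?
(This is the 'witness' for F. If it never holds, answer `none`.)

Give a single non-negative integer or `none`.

s_0={s}: (q U r)=False q=False r=False
s_1={}: (q U r)=False q=False r=False
s_2={p,s}: (q U r)=False q=False r=False
s_3={}: (q U r)=False q=False r=False
s_4={r}: (q U r)=True q=False r=True
s_5={p,q,r,s}: (q U r)=True q=True r=True
s_6={s}: (q U r)=False q=False r=False
F((q U r)) holds; first witness at position 4.

Answer: 4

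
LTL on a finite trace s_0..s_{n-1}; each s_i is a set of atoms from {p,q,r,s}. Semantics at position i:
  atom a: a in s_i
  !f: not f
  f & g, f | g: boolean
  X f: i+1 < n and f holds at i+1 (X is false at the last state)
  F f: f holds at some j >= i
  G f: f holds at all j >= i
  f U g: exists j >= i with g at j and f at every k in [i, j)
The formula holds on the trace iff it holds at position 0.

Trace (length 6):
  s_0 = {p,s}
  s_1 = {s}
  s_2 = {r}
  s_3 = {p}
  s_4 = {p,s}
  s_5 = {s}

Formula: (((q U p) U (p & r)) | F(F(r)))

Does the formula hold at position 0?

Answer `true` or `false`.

Answer: true

Derivation:
s_0={p,s}: (((q U p) U (p & r)) | F(F(r)))=True ((q U p) U (p & r))=False (q U p)=True q=False p=True (p & r)=False r=False F(F(r))=True F(r)=True
s_1={s}: (((q U p) U (p & r)) | F(F(r)))=True ((q U p) U (p & r))=False (q U p)=False q=False p=False (p & r)=False r=False F(F(r))=True F(r)=True
s_2={r}: (((q U p) U (p & r)) | F(F(r)))=True ((q U p) U (p & r))=False (q U p)=False q=False p=False (p & r)=False r=True F(F(r))=True F(r)=True
s_3={p}: (((q U p) U (p & r)) | F(F(r)))=False ((q U p) U (p & r))=False (q U p)=True q=False p=True (p & r)=False r=False F(F(r))=False F(r)=False
s_4={p,s}: (((q U p) U (p & r)) | F(F(r)))=False ((q U p) U (p & r))=False (q U p)=True q=False p=True (p & r)=False r=False F(F(r))=False F(r)=False
s_5={s}: (((q U p) U (p & r)) | F(F(r)))=False ((q U p) U (p & r))=False (q U p)=False q=False p=False (p & r)=False r=False F(F(r))=False F(r)=False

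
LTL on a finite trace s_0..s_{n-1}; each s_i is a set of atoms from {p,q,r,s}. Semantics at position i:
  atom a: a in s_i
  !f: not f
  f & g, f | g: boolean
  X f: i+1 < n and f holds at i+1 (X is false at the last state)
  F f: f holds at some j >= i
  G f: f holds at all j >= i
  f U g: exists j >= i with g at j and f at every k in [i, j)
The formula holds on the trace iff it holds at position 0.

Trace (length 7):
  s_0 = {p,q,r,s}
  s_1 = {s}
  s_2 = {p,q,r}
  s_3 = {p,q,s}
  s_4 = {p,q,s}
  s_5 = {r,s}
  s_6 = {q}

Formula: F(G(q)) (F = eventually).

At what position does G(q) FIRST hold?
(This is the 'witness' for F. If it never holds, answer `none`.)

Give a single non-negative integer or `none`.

Answer: 6

Derivation:
s_0={p,q,r,s}: G(q)=False q=True
s_1={s}: G(q)=False q=False
s_2={p,q,r}: G(q)=False q=True
s_3={p,q,s}: G(q)=False q=True
s_4={p,q,s}: G(q)=False q=True
s_5={r,s}: G(q)=False q=False
s_6={q}: G(q)=True q=True
F(G(q)) holds; first witness at position 6.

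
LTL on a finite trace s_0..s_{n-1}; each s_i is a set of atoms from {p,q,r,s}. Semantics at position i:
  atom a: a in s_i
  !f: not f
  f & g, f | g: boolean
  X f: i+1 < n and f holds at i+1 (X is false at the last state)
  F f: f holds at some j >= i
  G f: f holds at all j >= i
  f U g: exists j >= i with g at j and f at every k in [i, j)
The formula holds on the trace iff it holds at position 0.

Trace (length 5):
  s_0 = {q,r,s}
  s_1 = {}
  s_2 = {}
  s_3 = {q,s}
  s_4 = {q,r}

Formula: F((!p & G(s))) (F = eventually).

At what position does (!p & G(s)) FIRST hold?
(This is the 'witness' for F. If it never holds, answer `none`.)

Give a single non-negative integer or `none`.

Answer: none

Derivation:
s_0={q,r,s}: (!p & G(s))=False !p=True p=False G(s)=False s=True
s_1={}: (!p & G(s))=False !p=True p=False G(s)=False s=False
s_2={}: (!p & G(s))=False !p=True p=False G(s)=False s=False
s_3={q,s}: (!p & G(s))=False !p=True p=False G(s)=False s=True
s_4={q,r}: (!p & G(s))=False !p=True p=False G(s)=False s=False
F((!p & G(s))) does not hold (no witness exists).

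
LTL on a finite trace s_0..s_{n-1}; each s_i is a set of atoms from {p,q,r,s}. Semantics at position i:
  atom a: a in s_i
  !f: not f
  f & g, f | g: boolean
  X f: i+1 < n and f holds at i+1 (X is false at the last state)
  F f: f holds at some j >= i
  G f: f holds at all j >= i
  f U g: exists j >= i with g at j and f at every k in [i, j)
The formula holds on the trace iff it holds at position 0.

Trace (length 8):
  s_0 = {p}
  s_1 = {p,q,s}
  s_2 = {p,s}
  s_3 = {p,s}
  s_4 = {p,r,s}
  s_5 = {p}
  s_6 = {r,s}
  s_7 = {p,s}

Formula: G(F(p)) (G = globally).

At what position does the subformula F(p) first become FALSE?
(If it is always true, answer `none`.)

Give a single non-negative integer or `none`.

Answer: none

Derivation:
s_0={p}: F(p)=True p=True
s_1={p,q,s}: F(p)=True p=True
s_2={p,s}: F(p)=True p=True
s_3={p,s}: F(p)=True p=True
s_4={p,r,s}: F(p)=True p=True
s_5={p}: F(p)=True p=True
s_6={r,s}: F(p)=True p=False
s_7={p,s}: F(p)=True p=True
G(F(p)) holds globally = True
No violation — formula holds at every position.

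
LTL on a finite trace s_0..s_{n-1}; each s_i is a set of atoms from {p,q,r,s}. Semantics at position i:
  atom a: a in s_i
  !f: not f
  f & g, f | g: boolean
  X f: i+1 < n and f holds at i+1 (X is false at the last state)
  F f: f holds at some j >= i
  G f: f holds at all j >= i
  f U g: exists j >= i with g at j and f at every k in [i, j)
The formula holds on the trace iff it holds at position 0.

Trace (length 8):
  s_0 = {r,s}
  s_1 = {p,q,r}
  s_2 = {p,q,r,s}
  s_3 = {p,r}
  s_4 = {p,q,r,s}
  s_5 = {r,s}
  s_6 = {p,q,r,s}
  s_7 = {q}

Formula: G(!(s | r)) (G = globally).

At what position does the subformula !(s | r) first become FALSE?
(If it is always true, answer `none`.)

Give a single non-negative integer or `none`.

s_0={r,s}: !(s | r)=False (s | r)=True s=True r=True
s_1={p,q,r}: !(s | r)=False (s | r)=True s=False r=True
s_2={p,q,r,s}: !(s | r)=False (s | r)=True s=True r=True
s_3={p,r}: !(s | r)=False (s | r)=True s=False r=True
s_4={p,q,r,s}: !(s | r)=False (s | r)=True s=True r=True
s_5={r,s}: !(s | r)=False (s | r)=True s=True r=True
s_6={p,q,r,s}: !(s | r)=False (s | r)=True s=True r=True
s_7={q}: !(s | r)=True (s | r)=False s=False r=False
G(!(s | r)) holds globally = False
First violation at position 0.

Answer: 0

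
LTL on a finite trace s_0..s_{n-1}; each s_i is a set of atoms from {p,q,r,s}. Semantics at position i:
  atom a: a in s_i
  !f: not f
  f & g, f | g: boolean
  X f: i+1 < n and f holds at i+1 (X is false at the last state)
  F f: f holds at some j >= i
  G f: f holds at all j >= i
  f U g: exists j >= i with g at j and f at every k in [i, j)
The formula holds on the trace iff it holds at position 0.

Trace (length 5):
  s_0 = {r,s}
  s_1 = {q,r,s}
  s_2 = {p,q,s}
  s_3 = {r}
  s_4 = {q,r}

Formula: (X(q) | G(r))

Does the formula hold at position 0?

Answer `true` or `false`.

s_0={r,s}: (X(q) | G(r))=True X(q)=True q=False G(r)=False r=True
s_1={q,r,s}: (X(q) | G(r))=True X(q)=True q=True G(r)=False r=True
s_2={p,q,s}: (X(q) | G(r))=False X(q)=False q=True G(r)=False r=False
s_3={r}: (X(q) | G(r))=True X(q)=True q=False G(r)=True r=True
s_4={q,r}: (X(q) | G(r))=True X(q)=False q=True G(r)=True r=True

Answer: true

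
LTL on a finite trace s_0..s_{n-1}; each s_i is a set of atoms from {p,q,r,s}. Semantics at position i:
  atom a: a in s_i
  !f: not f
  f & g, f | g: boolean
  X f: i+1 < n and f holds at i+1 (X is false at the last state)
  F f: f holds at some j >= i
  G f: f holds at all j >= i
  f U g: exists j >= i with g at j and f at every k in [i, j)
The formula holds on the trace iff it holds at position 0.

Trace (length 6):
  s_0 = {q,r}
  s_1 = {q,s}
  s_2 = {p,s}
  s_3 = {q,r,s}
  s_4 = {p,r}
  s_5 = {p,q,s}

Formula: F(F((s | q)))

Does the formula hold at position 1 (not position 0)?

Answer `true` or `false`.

Answer: true

Derivation:
s_0={q,r}: F(F((s | q)))=True F((s | q))=True (s | q)=True s=False q=True
s_1={q,s}: F(F((s | q)))=True F((s | q))=True (s | q)=True s=True q=True
s_2={p,s}: F(F((s | q)))=True F((s | q))=True (s | q)=True s=True q=False
s_3={q,r,s}: F(F((s | q)))=True F((s | q))=True (s | q)=True s=True q=True
s_4={p,r}: F(F((s | q)))=True F((s | q))=True (s | q)=False s=False q=False
s_5={p,q,s}: F(F((s | q)))=True F((s | q))=True (s | q)=True s=True q=True
Evaluating at position 1: result = True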